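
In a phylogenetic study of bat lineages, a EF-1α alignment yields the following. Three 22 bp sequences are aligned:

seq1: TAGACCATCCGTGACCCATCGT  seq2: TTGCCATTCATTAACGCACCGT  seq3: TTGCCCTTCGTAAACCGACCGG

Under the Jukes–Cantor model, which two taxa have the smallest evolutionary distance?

seq2 and seq3

seq1–seq2: 9/22 differ, p = 0.409, d = 0.591.
seq1–seq3: 10/22 differ, p = 0.455, d = 0.699.
seq2–seq3: 6/22 differ, p = 0.273, d = 0.339.
The smallest distance is between seq2 and seq3.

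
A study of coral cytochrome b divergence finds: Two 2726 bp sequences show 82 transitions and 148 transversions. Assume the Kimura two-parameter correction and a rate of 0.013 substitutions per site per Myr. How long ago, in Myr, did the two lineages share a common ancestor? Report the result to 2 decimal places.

3.44

P = 82/2726 ≈ 0.030081 and Q = 148/2726 ≈ 0.054292.
Under the Kimura two-parameter model, d = −½ ln(1 − 2P − Q) − ¼ ln(1 − 2Q).
1 − 2P − Q = 0.885546, giving −½ ln(0.885546) = 0.060775.
1 − 2Q = 0.891416, giving −¼ ln(0.891416) = 0.028736.
d = 0.060775 + 0.028736 = 0.089511.
Under a molecular clock d = 2μt, so t = d/(2μ) = 0.089511 / (2 × 0.013) = 3.44 Myr.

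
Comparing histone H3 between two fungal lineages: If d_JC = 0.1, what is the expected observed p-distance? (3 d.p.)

0.094

p = (3/4)(1 − e^(−4d/3)) = 0.75 × (1 − e^(-0.133333)) = 0.75 × (1 − 0.875174) = 0.093620.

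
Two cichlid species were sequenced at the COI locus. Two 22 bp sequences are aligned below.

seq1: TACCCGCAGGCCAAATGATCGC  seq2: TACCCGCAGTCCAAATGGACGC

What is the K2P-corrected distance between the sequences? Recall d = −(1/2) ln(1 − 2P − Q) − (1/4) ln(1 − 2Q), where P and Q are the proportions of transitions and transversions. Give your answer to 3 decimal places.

Of 22 sites, 1 differences are transitions and 2 are transversions, so P = 1/22 ≈ 0.045455 and Q = 2/22 ≈ 0.090909.
Under the Kimura two-parameter model, d = −½ ln(1 − 2P − Q) − ¼ ln(1 − 2Q).
1 − 2P − Q = 0.818181, giving −½ ln(0.818181) = 0.100336.
1 − 2Q = 0.818182, giving −¼ ln(0.818182) = 0.050168.
d = 0.100336 + 0.050168 = 0.150504.

0.151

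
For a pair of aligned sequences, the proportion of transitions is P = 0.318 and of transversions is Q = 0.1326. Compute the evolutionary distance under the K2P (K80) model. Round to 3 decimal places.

0.809

Under the Kimura two-parameter model, d = −½ ln(1 − 2P − Q) − ¼ ln(1 − 2Q).
1 − 2P − Q = 0.2314, giving −½ ln(0.2314) = 0.731804.
1 − 2Q = 0.7348, giving −¼ ln(0.7348) = 0.077039.
d = 0.731804 + 0.077039 = 0.808843.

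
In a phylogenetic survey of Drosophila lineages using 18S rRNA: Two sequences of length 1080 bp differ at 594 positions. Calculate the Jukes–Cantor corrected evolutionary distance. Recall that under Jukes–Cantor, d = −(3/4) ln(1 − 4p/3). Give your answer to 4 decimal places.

p = 594/1080 = 0.55.
d = −(3/4) ln(1 − 4p/3) = −0.75 ln(1 − 0.733333) = −0.75 ln(0.266667)
  = −0.75 × (-1.321755) = 0.991316 substitutions/site.

0.9913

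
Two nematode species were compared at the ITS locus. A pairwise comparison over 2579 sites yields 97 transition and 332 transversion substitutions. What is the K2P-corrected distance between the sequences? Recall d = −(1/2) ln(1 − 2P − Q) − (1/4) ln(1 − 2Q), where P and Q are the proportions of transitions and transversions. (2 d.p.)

0.19

P = 97/2579 ≈ 0.037611 and Q = 332/2579 ≈ 0.128732.
Under the Kimura two-parameter model, d = −½ ln(1 − 2P − Q) − ¼ ln(1 − 2Q).
1 − 2P − Q = 0.796046, giving −½ ln(0.796046) = 0.114049.
1 − 2Q = 0.742536, giving −¼ ln(0.742536) = 0.074421.
d = 0.114049 + 0.074421 = 0.188470.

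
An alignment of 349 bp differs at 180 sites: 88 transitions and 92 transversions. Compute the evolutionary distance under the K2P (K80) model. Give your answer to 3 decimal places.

P = 88/349 ≈ 0.252149 and Q = 92/349 ≈ 0.26361.
Under the Kimura two-parameter model, d = −½ ln(1 − 2P − Q) − ¼ ln(1 − 2Q).
1 − 2P − Q = 0.232092, giving −½ ln(0.232092) = 0.730311.
1 − 2Q = 0.47278, giving −¼ ln(0.47278) = 0.187281.
d = 0.730311 + 0.187281 = 0.917592.

0.918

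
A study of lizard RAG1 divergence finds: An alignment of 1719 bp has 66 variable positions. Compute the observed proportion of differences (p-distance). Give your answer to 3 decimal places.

0.038

p = 66/1719 = 0.038394… ≈ 0.038 (to 3 d.p.).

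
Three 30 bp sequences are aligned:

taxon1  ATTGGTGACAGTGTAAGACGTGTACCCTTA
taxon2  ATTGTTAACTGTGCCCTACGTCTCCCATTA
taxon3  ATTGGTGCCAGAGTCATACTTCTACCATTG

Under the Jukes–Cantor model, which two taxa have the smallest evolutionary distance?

taxon1–taxon2: 10/30 differ, p = 0.333, d = 0.441.
taxon1–taxon3: 8/30 differ, p = 0.267, d = 0.330.
taxon2–taxon3: 10/30 differ, p = 0.333, d = 0.441.
The smallest distance is between taxon1 and taxon3.

taxon1 and taxon3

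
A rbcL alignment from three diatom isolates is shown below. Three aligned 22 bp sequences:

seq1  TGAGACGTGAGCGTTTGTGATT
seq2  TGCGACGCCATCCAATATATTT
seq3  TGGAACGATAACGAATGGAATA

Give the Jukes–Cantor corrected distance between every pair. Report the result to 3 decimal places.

seq1–seq2: 10/22 sites differ → p ≈ 0.454545, d = −0.75 ln(1 − 0.60606) = 0.698667 ≈ 0.699.
seq1–seq3: 10/22 sites differ → p ≈ 0.454545, d = −0.75 ln(1 − 0.60606) = 0.698667 ≈ 0.699.
seq2–seq3: 10/22 sites differ → p ≈ 0.454545, d = −0.75 ln(1 − 0.60606) = 0.698667 ≈ 0.699.

d(seq1,seq2) = 0.699, d(seq1,seq3) = 0.699, d(seq2,seq3) = 0.699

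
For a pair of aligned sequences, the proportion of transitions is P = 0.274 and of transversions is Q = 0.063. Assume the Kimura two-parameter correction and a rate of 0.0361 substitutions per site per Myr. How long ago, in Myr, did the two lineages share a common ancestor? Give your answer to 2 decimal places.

Under the Kimura two-parameter model, d = −½ ln(1 − 2P − Q) − ¼ ln(1 − 2Q).
1 − 2P − Q = 0.389, giving −½ ln(0.389) = 0.472088.
1 − 2Q = 0.874, giving −¼ ln(0.874) = 0.033669.
d = 0.472088 + 0.033669 = 0.505757.
Under a molecular clock d = 2μt, so t = d/(2μ) = 0.505757 / (2 × 0.0361) = 7.00 Myr.

7.00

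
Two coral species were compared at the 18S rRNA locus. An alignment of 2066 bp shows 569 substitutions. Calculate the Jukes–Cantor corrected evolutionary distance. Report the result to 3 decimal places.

p = 569/2066 ≈ 0.275411.
d = −(3/4) ln(1 − 4p/3) = −0.75 ln(1 − 0.367215) = −0.75 ln(0.632785)
  = −0.75 × (-0.457625) = 0.343219 substitutions/site.

0.343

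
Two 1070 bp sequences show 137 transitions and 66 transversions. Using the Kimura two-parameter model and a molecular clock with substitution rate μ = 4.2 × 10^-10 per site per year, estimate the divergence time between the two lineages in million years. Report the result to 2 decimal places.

P = 137/1070 ≈ 0.128037 and Q = 66/1070 ≈ 0.061682.
Under the Kimura two-parameter model, d = −½ ln(1 − 2P − Q) − ¼ ln(1 − 2Q).
1 − 2P − Q = 0.682244, giving −½ ln(0.682244) = 0.191184.
1 − 2Q = 0.876636, giving −¼ ln(0.876636) = 0.032916.
d = 0.191184 + 0.032916 = 0.224100.
Under a molecular clock d = 2μt, so t = d/(2μ) = 0.224100 / (2 × 4.2 × 10^-10) = 266.79 million years.

266.79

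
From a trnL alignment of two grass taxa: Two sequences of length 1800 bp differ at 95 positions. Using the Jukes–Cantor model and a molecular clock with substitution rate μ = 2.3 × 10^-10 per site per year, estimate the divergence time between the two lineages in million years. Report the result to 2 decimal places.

118.97

p = 95/1800 ≈ 0.052778.
d = −(3/4) ln(1 − 4p/3) = −0.75 ln(1 − 0.070371) = −0.75 ln(0.929629)
  = −0.75 × (-0.072970) = 0.054728 substitutions/site.
Under a molecular clock d = 2μt, so t = d/(2μ) = 0.054728 / (2 × 2.3 × 10^-10) = 118.97 million years.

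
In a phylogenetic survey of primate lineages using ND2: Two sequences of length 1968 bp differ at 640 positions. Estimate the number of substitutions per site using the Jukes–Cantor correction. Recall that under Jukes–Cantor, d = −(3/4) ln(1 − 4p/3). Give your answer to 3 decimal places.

0.426

p = 640/1968 ≈ 0.325203.
d = −(3/4) ln(1 − 4p/3) = −0.75 ln(1 − 0.433604) = −0.75 ln(0.566396)
  = −0.75 × (-0.568462) = 0.426347 substitutions/site.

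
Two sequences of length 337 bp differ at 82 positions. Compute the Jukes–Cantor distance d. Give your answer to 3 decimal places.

p = 82/337 ≈ 0.243323.
d = −(3/4) ln(1 − 4p/3) = −0.75 ln(1 − 0.324431) = −0.75 ln(0.675569)
  = −0.75 × (-0.392200) = 0.294150 substitutions/site.

0.294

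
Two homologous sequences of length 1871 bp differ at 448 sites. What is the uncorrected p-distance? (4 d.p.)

p = 448/1871 = 0.239444… ≈ 0.2394 (to 4 d.p.).

0.2394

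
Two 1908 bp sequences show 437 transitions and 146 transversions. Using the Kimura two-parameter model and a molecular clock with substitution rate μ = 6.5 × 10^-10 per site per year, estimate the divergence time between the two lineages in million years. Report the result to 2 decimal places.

326.11

P = 437/1908 ≈ 0.229036 and Q = 146/1908 ≈ 0.07652.
Under the Kimura two-parameter model, d = −½ ln(1 − 2P − Q) − ¼ ln(1 − 2Q).
1 − 2P − Q = 0.465408, giving −½ ln(0.465408) = 0.382420.
1 − 2Q = 0.84696, giving −¼ ln(0.84696) = 0.041525.
d = 0.382420 + 0.041525 = 0.423945.
Under a molecular clock d = 2μt, so t = d/(2μ) = 0.423945 / (2 × 6.5 × 10^-10) = 326.11 million years.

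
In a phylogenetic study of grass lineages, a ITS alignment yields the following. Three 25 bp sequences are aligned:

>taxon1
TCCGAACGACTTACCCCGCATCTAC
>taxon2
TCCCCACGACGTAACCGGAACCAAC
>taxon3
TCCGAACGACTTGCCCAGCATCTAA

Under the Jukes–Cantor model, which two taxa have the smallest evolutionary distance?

taxon1–taxon2: 8/25 differ, p = 0.320, d = 0.417.
taxon1–taxon3: 3/25 differ, p = 0.120, d = 0.131.
taxon2–taxon3: 10/25 differ, p = 0.400, d = 0.572.
The smallest distance is between taxon1 and taxon3.

taxon1 and taxon3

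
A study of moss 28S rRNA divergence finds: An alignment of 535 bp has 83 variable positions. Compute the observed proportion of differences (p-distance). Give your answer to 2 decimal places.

p = 83/535 = 0.155140… ≈ 0.16 (to 2 d.p.).

0.16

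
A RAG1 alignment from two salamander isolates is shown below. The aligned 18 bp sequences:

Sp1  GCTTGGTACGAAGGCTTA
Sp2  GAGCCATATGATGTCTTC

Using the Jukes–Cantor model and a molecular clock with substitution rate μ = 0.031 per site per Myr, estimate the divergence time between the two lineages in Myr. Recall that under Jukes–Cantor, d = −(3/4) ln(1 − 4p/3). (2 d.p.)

The sequences differ at 9 of 18 sites (2, 3, 4, 5, 6, 9, 12, 14, 18), so p = 9/18 = 0.5.
d = −(3/4) ln(1 − 4p/3) = −0.75 ln(1 − 0.666667) = −0.75 ln(0.333333)
  = −0.75 × (-1.098613) = 0.823960 substitutions/site.
Under a molecular clock d = 2μt, so t = d/(2μ) = 0.823960 / (2 × 0.031) = 13.29 Myr.

13.29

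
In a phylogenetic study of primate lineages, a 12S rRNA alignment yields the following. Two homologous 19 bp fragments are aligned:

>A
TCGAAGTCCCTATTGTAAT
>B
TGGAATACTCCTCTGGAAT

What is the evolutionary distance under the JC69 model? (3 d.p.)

The sequences differ at 8 of 19 sites (2, 6, 7, 9, 11, 12, 13, 16), so p = 8/19 ≈ 0.421053.
d = −(3/4) ln(1 − 4p/3) = −0.75 ln(1 − 0.561404) = −0.75 ln(0.438596)
  = −0.75 × (-0.824177) = 0.618133 substitutions/site.

0.618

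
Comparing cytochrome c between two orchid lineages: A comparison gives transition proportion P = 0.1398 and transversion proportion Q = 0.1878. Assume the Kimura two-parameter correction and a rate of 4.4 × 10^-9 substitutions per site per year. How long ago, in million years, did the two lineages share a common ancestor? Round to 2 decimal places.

Under the Kimura two-parameter model, d = −½ ln(1 − 2P − Q) − ¼ ln(1 − 2Q).
1 − 2P − Q = 0.5326, giving −½ ln(0.5326) = 0.314992.
1 − 2Q = 0.6244, giving −¼ ln(0.6244) = 0.117741.
d = 0.314992 + 0.117741 = 0.432733.
Under a molecular clock d = 2μt, so t = d/(2μ) = 0.432733 / (2 × 4.4 × 10^-9) = 49.17 million years.

49.17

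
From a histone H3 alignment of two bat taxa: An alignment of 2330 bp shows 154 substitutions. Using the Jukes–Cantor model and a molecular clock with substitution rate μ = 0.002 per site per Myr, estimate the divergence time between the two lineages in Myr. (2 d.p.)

p = 154/2330 ≈ 0.066094.
d = −(3/4) ln(1 − 4p/3) = −0.75 ln(1 − 0.088125) = −0.75 ln(0.911875)
  = −0.75 × (-0.092252) = 0.069189 substitutions/site.
Under a molecular clock d = 2μt, so t = d/(2μ) = 0.069189 / (2 × 0.002) = 17.30 Myr.

17.30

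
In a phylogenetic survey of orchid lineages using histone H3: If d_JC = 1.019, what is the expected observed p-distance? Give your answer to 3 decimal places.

p = (3/4)(1 − e^(−4d/3)) = 0.75 × (1 − e^(-1.358667)) = 0.75 × (1 − 0.257003) = 0.557248.

0.557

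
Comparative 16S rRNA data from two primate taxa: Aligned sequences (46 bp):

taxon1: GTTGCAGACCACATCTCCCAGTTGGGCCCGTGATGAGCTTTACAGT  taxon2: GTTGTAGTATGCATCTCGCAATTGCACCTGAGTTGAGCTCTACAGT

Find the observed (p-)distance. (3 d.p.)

0.283

The sequences differ at 13 of 46 positions.
p = 13/46 = 0.282608… ≈ 0.283 (to 3 d.p.).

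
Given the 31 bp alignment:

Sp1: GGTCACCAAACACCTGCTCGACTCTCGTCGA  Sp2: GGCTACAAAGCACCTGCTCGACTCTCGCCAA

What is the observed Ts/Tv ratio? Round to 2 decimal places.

Transitions are A↔G and C↔T; transversions are all other mismatches.
Transitions: 5. Transversions: 1.
R = 5/1 = 5.00.

5.00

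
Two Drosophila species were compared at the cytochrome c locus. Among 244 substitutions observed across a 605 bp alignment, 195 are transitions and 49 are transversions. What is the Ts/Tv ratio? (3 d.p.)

3.980

R = 195/49 = 3.979591… ≈ 3.980 (to 3 d.p.).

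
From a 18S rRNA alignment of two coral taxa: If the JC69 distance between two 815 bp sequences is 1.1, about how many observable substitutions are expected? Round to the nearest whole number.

470

Invert JC69: p = (3/4)(1 − e^(−4d/3)) = 0.75 × (1 − e^(-1.466667)) = 0.75 × (1 − 0.230693) = 0.576980.
Expected differing sites = pL ≈ 0.576980 × 815 = 470.2387 ≈ 470.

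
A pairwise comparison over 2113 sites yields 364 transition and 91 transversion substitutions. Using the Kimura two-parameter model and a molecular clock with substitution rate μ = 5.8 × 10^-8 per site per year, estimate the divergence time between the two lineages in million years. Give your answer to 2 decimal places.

2.31

P = 364/2113 ≈ 0.172267 and Q = 91/2113 ≈ 0.043067.
Under the Kimura two-parameter model, d = −½ ln(1 − 2P − Q) − ¼ ln(1 − 2Q).
1 − 2P − Q = 0.612399, giving −½ ln(0.612399) = 0.245186.
1 − 2Q = 0.913866, giving −¼ ln(0.913866) = 0.022518.
d = 0.245186 + 0.022518 = 0.267704.
Under a molecular clock d = 2μt, so t = d/(2μ) = 0.267704 / (2 × 5.8 × 10^-8) = 2.31 million years.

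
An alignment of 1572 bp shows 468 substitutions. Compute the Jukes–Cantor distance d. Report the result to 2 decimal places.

0.38

p = 468/1572 ≈ 0.29771.
d = −(3/4) ln(1 − 4p/3) = −0.75 ln(1 − 0.396947) = −0.75 ln(0.603053)
  = −0.75 × (-0.505750) = 0.379313 substitutions/site.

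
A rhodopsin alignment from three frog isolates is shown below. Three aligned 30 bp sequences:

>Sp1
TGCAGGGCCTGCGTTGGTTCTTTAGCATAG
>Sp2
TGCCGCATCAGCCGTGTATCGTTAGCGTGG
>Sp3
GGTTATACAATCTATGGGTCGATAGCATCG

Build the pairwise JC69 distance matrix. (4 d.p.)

d(Sp1,Sp2) = 0.5716, d(Sp1,Sp3) = 0.8240, d(Sp2,Sp3) = 0.8240

Sp1–Sp2: 12/30 sites differ → p = 0.4, d = −0.75 ln(1 − 0.533333) = 0.571605 ≈ 0.5716.
Sp1–Sp3: 15/30 sites differ → p = 0.5, d = −0.75 ln(1 − 0.666667) = 0.823960 ≈ 0.8240.
Sp2–Sp3: 15/30 sites differ → p = 0.5, d = −0.75 ln(1 − 0.666667) = 0.823960 ≈ 0.8240.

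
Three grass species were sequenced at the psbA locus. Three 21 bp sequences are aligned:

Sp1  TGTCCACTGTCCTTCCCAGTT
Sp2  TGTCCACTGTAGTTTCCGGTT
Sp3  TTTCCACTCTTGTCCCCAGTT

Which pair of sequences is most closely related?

Sp1–Sp2: 4/21 differ, p = 0.190, d = 0.220.
Sp1–Sp3: 5/21 differ, p = 0.238, d = 0.286.
Sp2–Sp3: 6/21 differ, p = 0.286, d = 0.360.
The smallest distance is between Sp1 and Sp2.

Sp1 and Sp2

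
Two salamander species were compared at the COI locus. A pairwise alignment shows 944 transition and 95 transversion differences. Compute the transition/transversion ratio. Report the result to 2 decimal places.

9.94

R = 944/95 = 9.936842… ≈ 9.94 (to 2 d.p.).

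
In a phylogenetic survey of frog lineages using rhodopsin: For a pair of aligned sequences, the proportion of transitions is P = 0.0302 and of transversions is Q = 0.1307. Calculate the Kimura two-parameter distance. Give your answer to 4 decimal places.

Under the Kimura two-parameter model, d = −½ ln(1 − 2P − Q) − ¼ ln(1 − 2Q).
1 − 2P − Q = 0.8089, giving −½ ln(0.8089) = 0.106040.
1 − 2Q = 0.7386, giving −¼ ln(0.7386) = 0.075750.
d = 0.106040 + 0.075750 = 0.181790.

0.1818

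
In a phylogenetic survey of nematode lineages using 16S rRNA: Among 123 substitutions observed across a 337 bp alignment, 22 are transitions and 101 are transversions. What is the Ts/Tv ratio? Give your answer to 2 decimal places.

R = 22/101 = 0.217821… ≈ 0.22 (to 2 d.p.).

0.22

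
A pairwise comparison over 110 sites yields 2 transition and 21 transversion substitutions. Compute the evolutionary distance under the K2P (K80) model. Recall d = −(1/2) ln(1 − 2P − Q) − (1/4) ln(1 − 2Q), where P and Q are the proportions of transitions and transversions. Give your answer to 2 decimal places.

0.25

P = 2/110 ≈ 0.018182 and Q = 21/110 ≈ 0.190909.
Under the Kimura two-parameter model, d = −½ ln(1 − 2P − Q) − ¼ ln(1 − 2Q).
1 − 2P − Q = 0.772727, giving −½ ln(0.772727) = 0.128915.
1 − 2Q = 0.618182, giving −¼ ln(0.618182) = 0.120243.
d = 0.128915 + 0.120243 = 0.249158.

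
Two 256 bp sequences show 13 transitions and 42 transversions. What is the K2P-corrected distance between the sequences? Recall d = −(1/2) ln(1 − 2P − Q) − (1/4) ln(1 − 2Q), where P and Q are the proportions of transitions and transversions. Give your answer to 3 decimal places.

0.254

P = 13/256 ≈ 0.050781 and Q = 42/256 ≈ 0.164063.
Under the Kimura two-parameter model, d = −½ ln(1 − 2P − Q) − ¼ ln(1 − 2Q).
1 − 2P − Q = 0.734375, giving −½ ln(0.734375) = 0.154368.
1 − 2Q = 0.671874, giving −¼ ln(0.671874) = 0.099421.
d = 0.154368 + 0.099421 = 0.253789.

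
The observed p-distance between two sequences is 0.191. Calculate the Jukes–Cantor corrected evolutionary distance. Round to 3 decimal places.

0.220

d = −(3/4) ln(1 − 4p/3) = −0.75 ln(1 − 0.254667) = −0.75 ln(0.745333)
  = −0.75 × (-0.293924) = 0.220443 substitutions/site.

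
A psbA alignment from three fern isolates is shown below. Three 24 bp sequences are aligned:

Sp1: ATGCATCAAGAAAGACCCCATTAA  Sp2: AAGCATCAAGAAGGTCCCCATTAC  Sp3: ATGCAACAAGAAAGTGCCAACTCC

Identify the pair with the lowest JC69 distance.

Sp1–Sp2: 4/24 differ, p = 0.167, d = 0.188.
Sp1–Sp3: 7/24 differ, p = 0.292, d = 0.369.
Sp2–Sp3: 7/24 differ, p = 0.292, d = 0.369.
The smallest distance is between Sp1 and Sp2.

Sp1 and Sp2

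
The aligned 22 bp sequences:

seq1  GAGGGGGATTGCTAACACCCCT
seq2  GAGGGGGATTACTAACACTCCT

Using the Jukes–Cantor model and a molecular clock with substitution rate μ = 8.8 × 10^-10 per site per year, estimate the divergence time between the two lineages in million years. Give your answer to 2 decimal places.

55.06

The sequences differ at 2 of 22 sites (11, 19), so p = 2/22 ≈ 0.090909.
d = −(3/4) ln(1 − 4p/3) = −0.75 ln(1 − 0.121212) = −0.75 ln(0.878788)
  = −0.75 × (-0.129212) = 0.096909 substitutions/site.
Under a molecular clock d = 2μt, so t = d/(2μ) = 0.096909 / (2 × 8.8 × 10^-10) = 55.06 million years.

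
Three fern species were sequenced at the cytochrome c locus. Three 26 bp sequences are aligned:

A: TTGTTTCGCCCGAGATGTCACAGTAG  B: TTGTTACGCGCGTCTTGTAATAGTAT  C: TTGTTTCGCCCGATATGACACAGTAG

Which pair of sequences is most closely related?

A and C

A–B: 8/26 differ, p = 0.308, d = 0.396.
A–C: 2/26 differ, p = 0.077, d = 0.081.
B–C: 9/26 differ, p = 0.346, d = 0.464.
The smallest distance is between A and C.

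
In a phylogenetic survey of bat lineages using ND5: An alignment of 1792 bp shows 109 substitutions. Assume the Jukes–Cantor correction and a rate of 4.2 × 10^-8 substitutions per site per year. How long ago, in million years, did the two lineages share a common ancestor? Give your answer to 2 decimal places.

0.76

p = 109/1792 ≈ 0.060826.
d = −(3/4) ln(1 − 4p/3) = −0.75 ln(1 − 0.081101) = −0.75 ln(0.918899)
  = −0.75 × (-0.084579) = 0.063434 substitutions/site.
Under a molecular clock d = 2μt, so t = d/(2μ) = 0.063434 / (2 × 4.2 × 10^-8) = 0.76 million years.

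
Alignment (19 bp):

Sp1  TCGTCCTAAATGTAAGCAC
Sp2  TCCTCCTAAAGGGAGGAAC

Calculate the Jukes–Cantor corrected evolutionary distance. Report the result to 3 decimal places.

The sequences differ at 5 of 19 sites (3, 11, 13, 15, 17), so p = 5/19 ≈ 0.263158.
d = −(3/4) ln(1 − 4p/3) = −0.75 ln(1 − 0.350877) = −0.75 ln(0.649123)
  = −0.75 × (-0.432133) = 0.324100 substitutions/site.

0.324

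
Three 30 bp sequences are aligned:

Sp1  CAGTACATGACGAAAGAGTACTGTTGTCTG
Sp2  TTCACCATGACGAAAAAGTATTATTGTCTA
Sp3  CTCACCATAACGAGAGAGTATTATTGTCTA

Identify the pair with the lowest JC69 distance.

Sp1–Sp2: 9/30 differ, p = 0.300, d = 0.383.
Sp1–Sp3: 9/30 differ, p = 0.300, d = 0.383.
Sp2–Sp3: 4/30 differ, p = 0.133, d = 0.147.
The smallest distance is between Sp2 and Sp3.

Sp2 and Sp3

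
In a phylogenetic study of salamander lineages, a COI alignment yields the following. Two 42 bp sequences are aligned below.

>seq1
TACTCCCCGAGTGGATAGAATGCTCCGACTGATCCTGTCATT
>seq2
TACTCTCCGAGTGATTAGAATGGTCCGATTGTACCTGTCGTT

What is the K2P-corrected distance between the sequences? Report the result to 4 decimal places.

Of 42 sites, 4 differences are transitions and 4 are transversions, so P = 4/42 ≈ 0.095238 and Q = 4/42 ≈ 0.095238.
Under the Kimura two-parameter model, d = −½ ln(1 − 2P − Q) − ¼ ln(1 − 2Q).
1 − 2P − Q = 0.714286, giving −½ ln(0.714286) = 0.168236.
1 − 2Q = 0.809524, giving −¼ ln(0.809524) = 0.052827.
d = 0.168236 + 0.052827 = 0.221063.

0.2211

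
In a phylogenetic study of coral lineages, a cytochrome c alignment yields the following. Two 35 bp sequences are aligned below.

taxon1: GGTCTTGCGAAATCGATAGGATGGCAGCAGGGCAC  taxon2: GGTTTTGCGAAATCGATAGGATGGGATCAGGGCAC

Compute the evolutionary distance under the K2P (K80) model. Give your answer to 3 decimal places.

Of 35 sites, 1 differences are transitions and 2 are transversions, so P = 1/35 ≈ 0.028571 and Q = 2/35 ≈ 0.057143.
Under the Kimura two-parameter model, d = −½ ln(1 − 2P − Q) − ¼ ln(1 − 2Q).
1 − 2P − Q = 0.885715, giving −½ ln(0.885715) = 0.060680.
1 − 2Q = 0.885714, giving −¼ ln(0.885714) = 0.030340.
d = 0.060680 + 0.030340 = 0.091020.

0.091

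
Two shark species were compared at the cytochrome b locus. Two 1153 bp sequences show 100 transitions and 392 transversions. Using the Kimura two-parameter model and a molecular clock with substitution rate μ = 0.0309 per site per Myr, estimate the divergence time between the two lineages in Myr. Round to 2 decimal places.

10.44

P = 100/1153 ≈ 0.08673 and Q = 392/1153 ≈ 0.339983.
Under the Kimura two-parameter model, d = −½ ln(1 − 2P − Q) − ¼ ln(1 − 2Q).
1 − 2P − Q = 0.486557, giving −½ ln(0.486557) = 0.360201.
1 − 2Q = 0.320034, giving −¼ ln(0.320034) = 0.284832.
d = 0.360201 + 0.284832 = 0.645033.
Under a molecular clock d = 2μt, so t = d/(2μ) = 0.645033 / (2 × 0.0309) = 10.44 Myr.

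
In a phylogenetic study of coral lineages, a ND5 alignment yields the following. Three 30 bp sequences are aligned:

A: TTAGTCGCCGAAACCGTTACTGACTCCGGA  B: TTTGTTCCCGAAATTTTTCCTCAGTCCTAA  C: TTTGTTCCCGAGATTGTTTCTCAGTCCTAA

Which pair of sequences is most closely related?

A–B: 11/30 differ, p = 0.367, d = 0.503.
A–C: 11/30 differ, p = 0.367, d = 0.503.
B–C: 3/30 differ, p = 0.100, d = 0.107.
The smallest distance is between B and C.

B and C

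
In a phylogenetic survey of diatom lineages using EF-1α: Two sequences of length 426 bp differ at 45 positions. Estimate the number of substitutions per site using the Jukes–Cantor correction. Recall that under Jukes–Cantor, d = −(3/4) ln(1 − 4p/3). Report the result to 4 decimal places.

0.1139

p = 45/426 ≈ 0.105634.
d = −(3/4) ln(1 − 4p/3) = −0.75 ln(1 − 0.140845) = −0.75 ln(0.859155)
  = −0.75 × (-0.151806) = 0.113855 substitutions/site.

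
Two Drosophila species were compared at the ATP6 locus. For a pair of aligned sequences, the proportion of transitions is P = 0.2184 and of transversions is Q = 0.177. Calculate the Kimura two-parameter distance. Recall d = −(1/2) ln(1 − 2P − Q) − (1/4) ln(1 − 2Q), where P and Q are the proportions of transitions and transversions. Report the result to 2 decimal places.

0.58

Under the Kimura two-parameter model, d = −½ ln(1 − 2P − Q) − ¼ ln(1 − 2Q).
1 − 2P − Q = 0.3862, giving −½ ln(0.3862) = 0.475700.
1 − 2Q = 0.646, giving −¼ ln(0.646) = 0.109239.
d = 0.475700 + 0.109239 = 0.584939.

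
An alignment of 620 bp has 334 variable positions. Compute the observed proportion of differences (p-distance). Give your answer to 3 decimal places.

0.539

p = 334/620 = 0.538709… ≈ 0.539 (to 3 d.p.).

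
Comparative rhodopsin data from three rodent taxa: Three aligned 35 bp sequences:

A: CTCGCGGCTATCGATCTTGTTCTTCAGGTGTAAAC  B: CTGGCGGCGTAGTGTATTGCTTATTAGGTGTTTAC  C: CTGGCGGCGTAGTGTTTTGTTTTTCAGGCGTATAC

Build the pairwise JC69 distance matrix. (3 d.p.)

A–B: 14/35 sites differ → p = 0.4, d = −0.75 ln(1 − 0.533333) = 0.571605 ≈ 0.572.
A–C: 11/35 sites differ → p ≈ 0.314286, d = −0.75 ln(1 − 0.419048) = 0.407315 ≈ 0.407.
B–C: 6/35 sites differ → p ≈ 0.171429, d = −0.75 ln(1 − 0.228572) = 0.194634 ≈ 0.195.

d(A,B) = 0.572, d(A,C) = 0.407, d(B,C) = 0.195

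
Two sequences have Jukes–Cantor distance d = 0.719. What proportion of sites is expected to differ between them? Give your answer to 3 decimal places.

0.462

p = (3/4)(1 − e^(−4d/3)) = 0.75 × (1 − e^(-0.958667)) = 0.75 × (1 − 0.383404) = 0.462447.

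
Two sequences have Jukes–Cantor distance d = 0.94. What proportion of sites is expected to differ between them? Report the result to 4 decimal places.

0.5358

p = (3/4)(1 − e^(−4d/3)) = 0.75 × (1 − e^(-1.253333)) = 0.75 × (1 − 0.285551) = 0.535837.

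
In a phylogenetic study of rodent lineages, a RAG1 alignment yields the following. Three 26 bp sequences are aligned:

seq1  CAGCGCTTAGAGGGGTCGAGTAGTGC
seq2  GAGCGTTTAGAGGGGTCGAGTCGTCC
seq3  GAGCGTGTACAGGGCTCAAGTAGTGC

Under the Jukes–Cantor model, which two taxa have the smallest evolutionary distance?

seq1 and seq2

seq1–seq2: 4/26 differ, p = 0.154, d = 0.172.
seq1–seq3: 6/26 differ, p = 0.231, d = 0.276.
seq2–seq3: 6/26 differ, p = 0.231, d = 0.276.
The smallest distance is between seq1 and seq2.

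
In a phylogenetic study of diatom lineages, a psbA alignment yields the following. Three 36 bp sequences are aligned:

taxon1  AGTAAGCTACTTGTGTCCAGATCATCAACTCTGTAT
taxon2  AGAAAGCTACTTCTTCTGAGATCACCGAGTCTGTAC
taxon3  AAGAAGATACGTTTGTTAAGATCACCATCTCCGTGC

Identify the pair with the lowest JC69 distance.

taxon1 and taxon2

taxon1–taxon2: 10/36 differ, p = 0.278, d = 0.347.
taxon1–taxon3: 12/36 differ, p = 0.333, d = 0.441.
taxon2–taxon3: 13/36 differ, p = 0.361, d = 0.493.
The smallest distance is between taxon1 and taxon2.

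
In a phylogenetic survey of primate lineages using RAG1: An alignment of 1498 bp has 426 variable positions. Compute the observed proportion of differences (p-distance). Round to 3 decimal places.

0.284

p = 426/1498 = 0.284379… ≈ 0.284 (to 3 d.p.).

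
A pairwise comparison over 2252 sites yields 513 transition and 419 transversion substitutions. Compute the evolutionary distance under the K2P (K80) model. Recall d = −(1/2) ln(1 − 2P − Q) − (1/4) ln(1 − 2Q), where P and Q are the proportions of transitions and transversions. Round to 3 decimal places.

0.629

P = 513/2252 ≈ 0.227798 and Q = 419/2252 ≈ 0.186057.
Under the Kimura two-parameter model, d = −½ ln(1 − 2P − Q) − ¼ ln(1 − 2Q).
1 − 2P − Q = 0.358347, giving −½ ln(0.358347) = 0.513127.
1 − 2Q = 0.627886, giving −¼ ln(0.627886) = 0.116349.
d = 0.513127 + 0.116349 = 0.629476.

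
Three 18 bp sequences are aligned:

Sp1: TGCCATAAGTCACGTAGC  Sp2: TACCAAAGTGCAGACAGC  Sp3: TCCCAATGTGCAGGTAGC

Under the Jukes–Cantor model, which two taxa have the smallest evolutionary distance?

Sp1–Sp2: 8/18 differ, p = 0.444, d = 0.673.
Sp1–Sp3: 7/18 differ, p = 0.389, d = 0.548.
Sp2–Sp3: 4/18 differ, p = 0.222, d = 0.264.
The smallest distance is between Sp2 and Sp3.

Sp2 and Sp3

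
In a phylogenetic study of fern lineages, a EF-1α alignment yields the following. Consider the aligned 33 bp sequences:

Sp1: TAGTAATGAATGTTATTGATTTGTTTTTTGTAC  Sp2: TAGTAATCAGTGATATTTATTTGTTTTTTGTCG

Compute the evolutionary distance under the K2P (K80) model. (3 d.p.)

Of 33 sites, 1 differences are transitions and 5 are transversions, so P = 1/33 ≈ 0.030303 and Q = 5/33 ≈ 0.151515.
Under the Kimura two-parameter model, d = −½ ln(1 − 2P − Q) − ¼ ln(1 − 2Q).
1 − 2P − Q = 0.787879, giving −½ ln(0.787879) = 0.119205.
1 − 2Q = 0.69697, giving −¼ ln(0.69697) = 0.090253.
d = 0.119205 + 0.090253 = 0.209458.

0.209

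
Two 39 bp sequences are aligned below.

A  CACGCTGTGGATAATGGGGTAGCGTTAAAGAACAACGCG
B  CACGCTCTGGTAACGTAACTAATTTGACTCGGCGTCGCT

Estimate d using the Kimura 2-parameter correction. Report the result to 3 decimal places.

Of 39 sites, 7 differences are transitions and 14 are transversions, so P = 7/39 ≈ 0.179487 and Q = 14/39 ≈ 0.358974.
Under the Kimura two-parameter model, d = −½ ln(1 − 2P − Q) − ¼ ln(1 − 2Q).
1 − 2P − Q = 0.282052, giving −½ ln(0.282052) = 0.632832.
1 − 2Q = 0.282052, giving −¼ ln(0.282052) = 0.316416.
d = 0.632832 + 0.316416 = 0.949248.

0.949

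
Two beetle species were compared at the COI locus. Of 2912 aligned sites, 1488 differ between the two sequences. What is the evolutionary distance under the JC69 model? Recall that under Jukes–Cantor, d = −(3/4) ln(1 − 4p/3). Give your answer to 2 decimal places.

0.86

p = 1488/2912 ≈ 0.510989.
d = −(3/4) ln(1 − 4p/3) = −0.75 ln(1 − 0.681319) = −0.75 ln(0.318681)
  = −0.75 × (-1.143565) = 0.857674 substitutions/site.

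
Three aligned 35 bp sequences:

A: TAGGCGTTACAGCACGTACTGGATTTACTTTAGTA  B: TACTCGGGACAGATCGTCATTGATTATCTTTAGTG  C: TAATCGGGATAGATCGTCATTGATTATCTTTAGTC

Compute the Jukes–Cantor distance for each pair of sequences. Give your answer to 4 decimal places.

A–B: 12/35 sites differ → p ≈ 0.342857, d = −0.75 ln(1 − 0.457143) = 0.458182 ≈ 0.4582.
A–C: 13/35 sites differ → p ≈ 0.371429, d = −0.75 ln(1 − 0.495239) = 0.512753 ≈ 0.5128.
B–C: 3/35 sites differ → p ≈ 0.085714, d = −0.75 ln(1 − 0.114285) = 0.091020 ≈ 0.0910.

d(A,B) = 0.4582, d(A,C) = 0.5128, d(B,C) = 0.0910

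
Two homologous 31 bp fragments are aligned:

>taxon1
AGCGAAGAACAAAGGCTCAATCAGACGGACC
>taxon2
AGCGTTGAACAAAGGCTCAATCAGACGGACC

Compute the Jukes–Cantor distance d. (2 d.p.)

0.07

The sequences differ at 2 of 31 sites (5, 6), so p = 2/31 ≈ 0.064516.
d = −(3/4) ln(1 − 4p/3) = −0.75 ln(1 − 0.086021) = −0.75 ln(0.913979)
  = −0.75 × (-0.089948) = 0.067461 substitutions/site.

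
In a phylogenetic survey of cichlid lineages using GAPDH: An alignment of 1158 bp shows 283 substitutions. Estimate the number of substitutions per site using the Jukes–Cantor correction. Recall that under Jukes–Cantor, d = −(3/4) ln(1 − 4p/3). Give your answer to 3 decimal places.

0.296

p = 283/1158 ≈ 0.244387.
d = −(3/4) ln(1 − 4p/3) = −0.75 ln(1 − 0.325849) = −0.75 ln(0.674151)
  = −0.75 × (-0.394301) = 0.295726 substitutions/site.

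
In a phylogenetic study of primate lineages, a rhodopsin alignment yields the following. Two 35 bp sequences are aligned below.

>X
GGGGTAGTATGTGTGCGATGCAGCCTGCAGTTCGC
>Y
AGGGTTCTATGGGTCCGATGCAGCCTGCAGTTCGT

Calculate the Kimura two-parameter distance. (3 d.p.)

Of 35 sites, 2 differences are transitions and 4 are transversions, so P = 2/35 ≈ 0.057143 and Q = 4/35 ≈ 0.114286.
Under the Kimura two-parameter model, d = −½ ln(1 − 2P − Q) − ¼ ln(1 − 2Q).
1 − 2P − Q = 0.771428, giving −½ ln(0.771428) = 0.129756.
1 − 2Q = 0.771428, giving −¼ ln(0.771428) = 0.064878.
d = 0.129756 + 0.064878 = 0.194634.

0.195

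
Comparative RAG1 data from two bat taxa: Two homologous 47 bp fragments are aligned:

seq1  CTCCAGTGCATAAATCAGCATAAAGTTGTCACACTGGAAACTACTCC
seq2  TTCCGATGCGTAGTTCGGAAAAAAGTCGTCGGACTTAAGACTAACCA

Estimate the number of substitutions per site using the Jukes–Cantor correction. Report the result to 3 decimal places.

The sequences differ at 18 of 47 sites, so p = 18/47 ≈ 0.382979.
d = −(3/4) ln(1 − 4p/3) = −0.75 ln(1 − 0.510639) = −0.75 ln(0.489361)
  = −0.75 × (-0.714655) = 0.535991 substitutions/site.

0.536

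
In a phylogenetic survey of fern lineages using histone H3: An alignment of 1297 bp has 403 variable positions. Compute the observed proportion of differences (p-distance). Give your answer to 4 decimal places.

p = 403/1297 = 0.310717… ≈ 0.3107 (to 4 d.p.).

0.3107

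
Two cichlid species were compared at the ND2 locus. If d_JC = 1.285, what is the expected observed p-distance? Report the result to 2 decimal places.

0.61

p = (3/4)(1 − e^(−4d/3)) = 0.75 × (1 − e^(-1.713333)) = 0.75 × (1 − 0.180264) = 0.614802.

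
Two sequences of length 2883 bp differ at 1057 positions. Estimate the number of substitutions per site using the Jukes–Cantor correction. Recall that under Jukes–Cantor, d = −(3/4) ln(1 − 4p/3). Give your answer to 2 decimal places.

p = 1057/2883 ≈ 0.366632.
d = −(3/4) ln(1 − 4p/3) = −0.75 ln(1 − 0.488843) = −0.75 ln(0.511157)
  = −0.75 × (-0.671078) = 0.503309 substitutions/site.

0.50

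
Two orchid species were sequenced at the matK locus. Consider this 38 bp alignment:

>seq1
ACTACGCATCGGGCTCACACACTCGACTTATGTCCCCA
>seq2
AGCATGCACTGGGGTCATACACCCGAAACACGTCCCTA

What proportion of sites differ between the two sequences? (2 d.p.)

0.34

The sequences differ at 13 of 38 positions.
p = 13/38 = 0.342105… ≈ 0.34 (to 2 d.p.).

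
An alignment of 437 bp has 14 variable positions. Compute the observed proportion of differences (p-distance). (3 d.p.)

p = 14/437 = 0.032036… ≈ 0.032 (to 3 d.p.).

0.032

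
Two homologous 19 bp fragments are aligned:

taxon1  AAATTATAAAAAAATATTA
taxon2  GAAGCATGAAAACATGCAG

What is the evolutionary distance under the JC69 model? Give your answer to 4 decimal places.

The sequences differ at 9 of 19 sites (1, 4, 5, 8, 13, 16, 17, 18, 19), so p = 9/19 ≈ 0.473684.
d = −(3/4) ln(1 − 4p/3) = −0.75 ln(1 − 0.631579) = −0.75 ln(0.368421)
  = −0.75 × (-0.998529) = 0.748897 substitutions/site.

0.7489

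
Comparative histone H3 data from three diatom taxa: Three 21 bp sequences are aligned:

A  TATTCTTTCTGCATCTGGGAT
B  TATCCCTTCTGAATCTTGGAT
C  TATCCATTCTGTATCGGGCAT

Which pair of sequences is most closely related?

A–B: 4/21 differ, p = 0.190, d = 0.220.
A–C: 5/21 differ, p = 0.238, d = 0.286.
B–C: 5/21 differ, p = 0.238, d = 0.286.
The smallest distance is between A and B.

A and B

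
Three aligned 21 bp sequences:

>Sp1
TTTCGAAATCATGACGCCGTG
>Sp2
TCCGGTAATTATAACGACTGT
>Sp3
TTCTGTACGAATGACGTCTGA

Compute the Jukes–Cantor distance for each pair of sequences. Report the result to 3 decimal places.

d(Sp1,Sp2) = 0.756, d(Sp1,Sp3) = 0.756, d(Sp2,Sp3) = 0.532

Sp1–Sp2: 10/21 sites differ → p ≈ 0.47619, d = −0.75 ln(1 − 0.63492) = 0.755729 ≈ 0.756.
Sp1–Sp3: 10/21 sites differ → p ≈ 0.47619, d = −0.75 ln(1 − 0.63492) = 0.755729 ≈ 0.756.
Sp2–Sp3: 8/21 sites differ → p ≈ 0.380952, d = −0.75 ln(1 − 0.507936) = 0.531860 ≈ 0.532.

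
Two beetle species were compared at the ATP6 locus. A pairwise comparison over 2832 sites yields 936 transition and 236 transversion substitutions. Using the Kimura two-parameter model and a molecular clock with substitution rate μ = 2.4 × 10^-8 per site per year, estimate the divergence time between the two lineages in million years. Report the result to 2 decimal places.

15.16

P = 936/2832 ≈ 0.330508 and Q = 236/2832 ≈ 0.083333.
Under the Kimura two-parameter model, d = −½ ln(1 − 2P − Q) − ¼ ln(1 − 2Q).
1 − 2P − Q = 0.255651, giving −½ ln(0.255651) = 0.681971.
1 − 2Q = 0.833334, giving −¼ ln(0.833334) = 0.045580.
d = 0.681971 + 0.045580 = 0.727551.
Under a molecular clock d = 2μt, so t = d/(2μ) = 0.727551 / (2 × 2.4 × 10^-8) = 15.16 million years.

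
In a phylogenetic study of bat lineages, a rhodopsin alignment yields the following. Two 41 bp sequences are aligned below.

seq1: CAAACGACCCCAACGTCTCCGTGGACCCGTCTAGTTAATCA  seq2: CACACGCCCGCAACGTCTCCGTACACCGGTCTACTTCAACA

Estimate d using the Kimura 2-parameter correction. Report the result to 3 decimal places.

0.263

Of 41 sites, 1 differences are transitions and 8 are transversions, so P = 1/41 ≈ 0.02439 and Q = 8/41 ≈ 0.195122.
Under the Kimura two-parameter model, d = −½ ln(1 − 2P − Q) − ¼ ln(1 − 2Q).
1 − 2P − Q = 0.756098, giving −½ ln(0.756098) = 0.139792.
1 − 2Q = 0.609756, giving −¼ ln(0.609756) = 0.123674.
d = 0.139792 + 0.123674 = 0.263466.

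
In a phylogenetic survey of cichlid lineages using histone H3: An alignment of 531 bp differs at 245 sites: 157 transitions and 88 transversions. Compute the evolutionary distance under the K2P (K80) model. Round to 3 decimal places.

P = 157/531 ≈ 0.295669 and Q = 88/531 ≈ 0.165725.
Under the Kimura two-parameter model, d = −½ ln(1 − 2P − Q) − ¼ ln(1 − 2Q).
1 − 2P − Q = 0.242937, giving −½ ln(0.242937) = 0.707477.
1 − 2Q = 0.66855, giving −¼ ln(0.66855) = 0.100661.
d = 0.707477 + 0.100661 = 0.808138.

0.808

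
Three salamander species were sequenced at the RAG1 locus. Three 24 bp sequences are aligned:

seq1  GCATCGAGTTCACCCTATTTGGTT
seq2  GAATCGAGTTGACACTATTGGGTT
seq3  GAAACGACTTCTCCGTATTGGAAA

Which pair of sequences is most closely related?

seq1–seq2: 4/24 differ, p = 0.167, d = 0.188.
seq1–seq3: 9/24 differ, p = 0.375, d = 0.520.
seq2–seq3: 9/24 differ, p = 0.375, d = 0.520.
The smallest distance is between seq1 and seq2.

seq1 and seq2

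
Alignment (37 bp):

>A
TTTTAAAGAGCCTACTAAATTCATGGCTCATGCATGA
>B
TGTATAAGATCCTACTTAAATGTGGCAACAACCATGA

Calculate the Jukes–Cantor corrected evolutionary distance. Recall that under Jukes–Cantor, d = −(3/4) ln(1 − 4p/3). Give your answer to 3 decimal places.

The sequences differ at 14 of 37 sites, so p = 14/37 ≈ 0.378378.
d = −(3/4) ln(1 − 4p/3) = −0.75 ln(1 − 0.504504) = −0.75 ln(0.495496)
  = −0.75 × (-0.702196) = 0.526647 substitutions/site.

0.527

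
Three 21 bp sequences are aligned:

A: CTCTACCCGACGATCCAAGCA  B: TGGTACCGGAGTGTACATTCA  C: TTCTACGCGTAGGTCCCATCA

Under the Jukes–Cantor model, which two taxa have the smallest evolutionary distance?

A–B: 10/21 differ, p = 0.476, d = 0.756.
A–C: 7/21 differ, p = 0.333, d = 0.441.
B–C: 10/21 differ, p = 0.476, d = 0.756.
The smallest distance is between A and C.

A and C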